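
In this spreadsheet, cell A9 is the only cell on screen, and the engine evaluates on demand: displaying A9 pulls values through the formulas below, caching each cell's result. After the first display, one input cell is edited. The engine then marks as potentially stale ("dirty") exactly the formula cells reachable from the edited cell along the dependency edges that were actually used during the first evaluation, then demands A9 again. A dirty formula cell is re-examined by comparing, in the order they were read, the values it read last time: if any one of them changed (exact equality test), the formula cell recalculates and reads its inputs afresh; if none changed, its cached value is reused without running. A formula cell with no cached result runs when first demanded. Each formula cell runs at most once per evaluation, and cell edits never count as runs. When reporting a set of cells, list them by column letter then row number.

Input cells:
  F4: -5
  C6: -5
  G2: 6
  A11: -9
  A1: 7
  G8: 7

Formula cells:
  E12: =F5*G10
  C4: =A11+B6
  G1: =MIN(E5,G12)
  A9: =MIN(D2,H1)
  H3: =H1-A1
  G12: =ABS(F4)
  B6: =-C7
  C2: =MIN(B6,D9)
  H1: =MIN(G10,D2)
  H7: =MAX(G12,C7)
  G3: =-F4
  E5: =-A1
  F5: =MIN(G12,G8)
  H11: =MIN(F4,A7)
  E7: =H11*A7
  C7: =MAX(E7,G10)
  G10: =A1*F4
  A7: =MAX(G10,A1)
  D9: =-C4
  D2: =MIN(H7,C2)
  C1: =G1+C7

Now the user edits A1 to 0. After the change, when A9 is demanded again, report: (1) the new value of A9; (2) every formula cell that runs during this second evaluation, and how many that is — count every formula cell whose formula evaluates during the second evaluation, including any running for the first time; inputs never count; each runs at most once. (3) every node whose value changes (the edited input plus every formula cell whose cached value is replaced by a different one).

Initial pass — values computed on the first demand:
  G10 = 7 * -5 = -35
  A7 = MAX(-35, 7) = 7
  G12 = ABS(-5) = 5
  H11 = MIN(-5, 7) = -5
  E7 = -5 * 7 = -35
  C7 = MAX(-35, -35) = -35
  B6 = -(-35) = 35
  C4 = -9 + 35 = 26
  D9 = -(26) = -26
  C2 = MIN(35, -26) = -26
  H7 = MAX(5, -35) = 5
  D2 = MIN(5, -26) = -26
  H1 = MIN(-35, -26) = -35
  A9 = MIN(-26, -35) = -35

Second demand — change propagation:
  G10: re-runs because A1 7->0; new result 0.
  A7: re-runs because G10 -35->0; A1 7->0; new result 0.
  H11: re-runs because A7 7->0; new result -5 (unchanged).
  E7: re-runs because A7 7->0; new result 0.
  C7: re-runs because E7 -35->0; G10 -35->0; new result 0.
  B6: re-runs because C7 -35->0; new result 0.
  C4: re-runs because B6 35->0; new result -9.
  D9: re-runs because C4 26->-9; new result 9.
  C2: re-runs because B6 35->0; D9 -26->9; new result 0.
  H7: re-runs because C7 -35->0; new result 5 (unchanged).
  D2: re-runs because C2 -26->0; new result 0.
  H1: re-runs because G10 -35->0; D2 -26->0; new result 0.
  A9: re-runs because D2 -26->0; H1 -35->0; new result 0.

A9 now evaluates to 0.
Run set: A7, A9, B6, C2, C4, C7, D2, D9, E7, G10, H1, H7, H11 (13 run).
Changed values: A1, A7, A9, B6, C2, C4, C7, D2, D9, E7, G10, H1.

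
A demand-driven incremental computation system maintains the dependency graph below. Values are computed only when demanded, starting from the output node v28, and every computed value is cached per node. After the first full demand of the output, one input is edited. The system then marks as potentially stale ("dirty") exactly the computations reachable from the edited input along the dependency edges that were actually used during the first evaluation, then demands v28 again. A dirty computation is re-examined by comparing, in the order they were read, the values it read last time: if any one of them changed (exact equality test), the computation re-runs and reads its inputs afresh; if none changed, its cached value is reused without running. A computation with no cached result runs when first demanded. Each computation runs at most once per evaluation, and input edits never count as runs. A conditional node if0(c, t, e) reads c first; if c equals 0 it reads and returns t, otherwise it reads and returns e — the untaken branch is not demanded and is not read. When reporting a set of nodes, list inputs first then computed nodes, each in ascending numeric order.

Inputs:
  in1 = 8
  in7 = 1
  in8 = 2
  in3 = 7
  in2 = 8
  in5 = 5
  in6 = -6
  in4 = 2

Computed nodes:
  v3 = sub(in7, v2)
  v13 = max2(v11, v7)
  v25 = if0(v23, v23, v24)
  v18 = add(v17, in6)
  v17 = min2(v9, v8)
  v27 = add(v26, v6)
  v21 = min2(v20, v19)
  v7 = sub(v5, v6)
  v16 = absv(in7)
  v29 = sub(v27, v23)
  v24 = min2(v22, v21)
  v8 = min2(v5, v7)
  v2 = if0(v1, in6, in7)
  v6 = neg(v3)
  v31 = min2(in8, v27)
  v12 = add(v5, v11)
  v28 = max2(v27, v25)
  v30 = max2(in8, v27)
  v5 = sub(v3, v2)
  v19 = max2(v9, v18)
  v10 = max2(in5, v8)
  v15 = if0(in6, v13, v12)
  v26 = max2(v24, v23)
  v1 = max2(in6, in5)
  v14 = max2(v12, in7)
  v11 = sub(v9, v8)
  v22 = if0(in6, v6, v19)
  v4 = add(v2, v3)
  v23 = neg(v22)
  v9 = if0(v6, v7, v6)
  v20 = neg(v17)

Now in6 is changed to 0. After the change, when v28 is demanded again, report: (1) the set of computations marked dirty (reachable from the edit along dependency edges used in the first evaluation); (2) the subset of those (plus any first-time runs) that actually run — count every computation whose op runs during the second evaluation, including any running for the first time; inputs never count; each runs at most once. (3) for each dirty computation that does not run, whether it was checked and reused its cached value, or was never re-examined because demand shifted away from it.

First evaluation (everything demanded from the output):
  v1 = max2(-6, 5) = 5
  v2 = if0(v1=5 -> else branch in7) = 1
  v3 = sub(1, 1) = 0
  v5 = sub(0, 1) = -1
  v6 = neg(0) = 0
  v7 = sub(-1, 0) = -1
  v8 = min2(-1, -1) = -1
  v9 = if0(v6=0 -> then branch v7) = -1
  v17 = min2(-1, -1) = -1
  v18 = add(-1, -6) = -7
  v19 = max2(-1, -7) = -1
  v20 = neg(-1) = 1
  v21 = min2(1, -1) = -1
  v22 = if0(in6=-6 -> else branch v19) = -1
  v23 = neg(-1) = 1
  v24 = min2(-1, -1) = -1
  v25 = if0(v23=1 -> else branch v24) = -1
  v26 = max2(-1, 1) = 1
  v27 = add(1, 0) = 1
  v28 = max2(1, -1) = 1

Propagation after the edit:
  v1: runs — in6 -6->0; result 5 (same value as before).
  v2: checked — values it read are unchanged (v1 unchanged, in7 unchanged); reused cached 1 without running.
  v3: checked — values it read are unchanged (in7 unchanged, v2 unchanged); reused cached 0 without running.
  v5: checked — values it read are unchanged (v3 unchanged, v2 unchanged); reused cached -1 without running.
  v6: checked — values it read are unchanged (v3 unchanged); reused cached 0 without running.
  v7: checked — values it read are unchanged (v5 unchanged, v6 unchanged); reused cached -1 without running.
  v8: checked — values it read are unchanged (v5 unchanged, v7 unchanged); reused cached -1 without running.
  v9: checked — values it read are unchanged (v6 unchanged, v7 unchanged); reused cached -1 without running.
  v17: checked — values it read are unchanged (v9 unchanged, v8 unchanged); reused cached -1 without running.
  v18: runs — in6 -6->0; result -1.
  v19: runs — v18 -7->-1; result -1 (same value as before).
  v20: checked — values it read are unchanged (v17 unchanged); reused cached 1 without running.
  v21: checked — values it read are unchanged (v20 unchanged, v19 unchanged); reused cached -1 without running.
  v22: runs — in6 -6->0; result 0.
  v23: runs — v22 -1->0; result 0.
  v24: runs — v22 -1->0; result -1 (same value as before).
  v25: runs — v23 1->0; result 0.
  v26: runs — v23 1->0; result 0.
  v27: runs — v26 1->0; result 0.
  v28: runs — v27 1->0; v25 -1->0; result 0.

Key observation: the cutoff stops propagation at v2 — its inputs' values are unchanged, so it reuses its cache.

Marked dirty: v1, v2, v3, v5, v6, v7, v8, v9, v17, v18, v19, v20, v21, v22, v23, v24, v25, v26, v27, v28.
Computations that run: v1, v18, v19, v22, v23, v24, v25, v26, v27, v28 — 10 in total.
Checked but reused from cache: v2, v3, v5, v6, v7, v8, v9, v17, v20, v21.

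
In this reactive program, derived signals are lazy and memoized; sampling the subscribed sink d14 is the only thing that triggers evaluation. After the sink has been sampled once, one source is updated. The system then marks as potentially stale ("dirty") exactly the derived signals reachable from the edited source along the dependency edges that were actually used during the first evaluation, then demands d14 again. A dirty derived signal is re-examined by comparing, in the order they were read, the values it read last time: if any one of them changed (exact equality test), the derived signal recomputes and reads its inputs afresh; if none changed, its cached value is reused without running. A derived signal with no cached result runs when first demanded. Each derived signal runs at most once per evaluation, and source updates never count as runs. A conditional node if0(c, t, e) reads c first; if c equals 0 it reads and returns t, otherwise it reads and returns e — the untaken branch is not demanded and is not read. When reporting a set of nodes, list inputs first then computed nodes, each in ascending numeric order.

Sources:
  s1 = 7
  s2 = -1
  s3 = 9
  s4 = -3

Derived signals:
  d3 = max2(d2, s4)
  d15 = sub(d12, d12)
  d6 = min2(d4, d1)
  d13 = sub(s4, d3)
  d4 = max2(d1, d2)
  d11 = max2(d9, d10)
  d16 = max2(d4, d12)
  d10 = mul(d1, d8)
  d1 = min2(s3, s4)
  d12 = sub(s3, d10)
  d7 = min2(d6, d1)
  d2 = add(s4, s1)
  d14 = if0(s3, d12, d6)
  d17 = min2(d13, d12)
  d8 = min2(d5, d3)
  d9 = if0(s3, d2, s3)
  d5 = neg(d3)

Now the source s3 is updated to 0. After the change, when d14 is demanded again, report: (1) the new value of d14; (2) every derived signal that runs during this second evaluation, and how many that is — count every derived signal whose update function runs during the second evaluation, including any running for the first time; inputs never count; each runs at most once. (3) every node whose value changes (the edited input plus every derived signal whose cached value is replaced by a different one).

First demand of the output computes:
  d1 = min2(9, -3) = -3
  d2 = add(-3, 7) = 4
  d4 = max2(-3, 4) = 4
  d6 = min2(4, -3) = -3
  d14 = if0(s3=9 -> else branch d6) = -3

After the edit, cleaning proceeds:
  d1: a read changed (s3 9->0) — executes, giving -3 — identical to its old value.
  d3: had never run; runs now, result 4.
  d4: stays stale; no demand reaches it after the flip.
  d5: had never run; runs now, result -4.
  d6: stays stale; no demand reaches it after the flip.
  d8: had never run; runs now, result -4.
  d10: had never run; runs now, result 12.
  d12: had never run; runs now, result -12.
  d14: a read changed (s3 9->0) — executes, giving -12.

Note the branch switch — demand abandons d4, d6, which are never re-examined.

Demanding d14 again yields -12.
7 derived signals run: d1, d3, d5, d8, d10, d12, d14.
The nodes whose values change: s3, d14.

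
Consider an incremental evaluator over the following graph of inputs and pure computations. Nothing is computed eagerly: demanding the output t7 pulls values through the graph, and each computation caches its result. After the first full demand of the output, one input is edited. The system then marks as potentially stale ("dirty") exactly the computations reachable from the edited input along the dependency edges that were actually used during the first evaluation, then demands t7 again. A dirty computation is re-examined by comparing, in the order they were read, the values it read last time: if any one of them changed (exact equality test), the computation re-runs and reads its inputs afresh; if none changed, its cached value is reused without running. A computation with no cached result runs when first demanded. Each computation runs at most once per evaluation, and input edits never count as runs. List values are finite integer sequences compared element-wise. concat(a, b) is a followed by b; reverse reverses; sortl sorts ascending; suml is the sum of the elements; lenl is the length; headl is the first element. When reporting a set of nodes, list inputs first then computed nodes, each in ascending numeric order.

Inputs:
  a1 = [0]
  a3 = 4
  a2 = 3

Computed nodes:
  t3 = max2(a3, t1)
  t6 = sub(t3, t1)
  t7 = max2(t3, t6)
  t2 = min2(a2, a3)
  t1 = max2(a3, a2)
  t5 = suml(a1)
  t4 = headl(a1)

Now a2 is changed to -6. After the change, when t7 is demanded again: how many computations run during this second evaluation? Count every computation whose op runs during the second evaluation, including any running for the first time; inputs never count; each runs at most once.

Initial pass — values computed on the first demand:
  t1 = max2(4, 3) = 4
  t3 = max2(4, 4) = 4
  t6 = sub(4, 4) = 0
  t7 = max2(4, 0) = 4

Second demand — change propagation:
  t1: re-runs because a2 3->-6; new result 4 (unchanged).
  t3: re-examined; everything it read last time is the same (a3 unchanged, t1 unchanged) — cache 4 kept, no run.
  t6: re-examined; everything it read last time is the same (t3 unchanged, t1 unchanged) — cache 0 kept, no run.
  t7: re-examined; everything it read last time is the same (t3 unchanged, t6 unchanged) — cache 4 kept, no run.

The important point: t1 recomputes to an identical value, and the output ends up unchanged.

Run set: t1 (1 run).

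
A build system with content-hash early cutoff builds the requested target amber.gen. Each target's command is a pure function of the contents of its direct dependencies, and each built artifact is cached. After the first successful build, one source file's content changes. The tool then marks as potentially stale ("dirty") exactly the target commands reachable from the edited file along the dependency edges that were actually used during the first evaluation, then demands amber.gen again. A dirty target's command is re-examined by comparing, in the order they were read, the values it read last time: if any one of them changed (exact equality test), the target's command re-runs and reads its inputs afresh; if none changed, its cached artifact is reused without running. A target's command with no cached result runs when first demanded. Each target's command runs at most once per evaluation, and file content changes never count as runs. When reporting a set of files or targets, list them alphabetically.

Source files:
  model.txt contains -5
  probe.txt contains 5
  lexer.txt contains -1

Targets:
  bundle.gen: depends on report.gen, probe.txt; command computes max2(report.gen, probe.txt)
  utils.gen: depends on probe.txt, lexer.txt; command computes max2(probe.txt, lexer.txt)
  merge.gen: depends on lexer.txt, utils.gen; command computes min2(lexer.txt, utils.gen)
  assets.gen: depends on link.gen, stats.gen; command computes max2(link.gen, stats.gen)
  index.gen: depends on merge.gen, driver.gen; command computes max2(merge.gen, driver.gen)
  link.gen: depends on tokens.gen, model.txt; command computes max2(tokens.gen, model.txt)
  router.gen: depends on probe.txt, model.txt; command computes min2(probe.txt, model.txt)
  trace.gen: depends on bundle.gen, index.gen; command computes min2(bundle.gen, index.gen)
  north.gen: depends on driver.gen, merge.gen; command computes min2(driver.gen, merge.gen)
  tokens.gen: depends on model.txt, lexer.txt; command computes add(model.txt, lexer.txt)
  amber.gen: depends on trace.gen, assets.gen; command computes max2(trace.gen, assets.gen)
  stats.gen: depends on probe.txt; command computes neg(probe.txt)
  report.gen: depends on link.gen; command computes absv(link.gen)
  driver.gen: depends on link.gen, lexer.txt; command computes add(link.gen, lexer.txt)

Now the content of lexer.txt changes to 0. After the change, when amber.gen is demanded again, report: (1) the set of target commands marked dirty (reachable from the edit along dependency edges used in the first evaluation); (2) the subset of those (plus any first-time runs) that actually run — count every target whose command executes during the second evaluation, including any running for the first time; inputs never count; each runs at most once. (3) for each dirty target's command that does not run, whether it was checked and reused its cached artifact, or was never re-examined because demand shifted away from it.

First evaluation (everything demanded from the output):
  stats.gen = neg(5) = -5
  tokens.gen = add(-5, -1) = -6
  link.gen = max2(-6, -5) = -5
  assets.gen = max2(-5, -5) = -5
  driver.gen = add(-5, -1) = -6
  report.gen = absv(-5) = 5
  bundle.gen = max2(5, 5) = 5
  utils.gen = max2(5, -1) = 5
  merge.gen = min2(-1, 5) = -1
  index.gen = max2(-1, -6) = -1
  trace.gen = min2(5, -1) = -1
  amber.gen = max2(-1, -5) = -1

Propagation after the edit:
  tokens.gen: runs — lexer.txt -1->0; result -5.
  link.gen: runs — tokens.gen -6->-5; result -5 (same value as before).
  assets.gen: checked — values it read are unchanged (link.gen unchanged, stats.gen unchanged); reused cached -5 without running.
  driver.gen: runs — lexer.txt -1->0; result -5.
  report.gen: checked — values it read are unchanged (link.gen unchanged); reused cached 5 without running.
  bundle.gen: checked — values it read are unchanged (report.gen unchanged, probe.txt unchanged); reused cached 5 without running.
  utils.gen: runs — lexer.txt -1->0; result 5 (same value as before).
  merge.gen: runs — lexer.txt -1->0; result 0.
  index.gen: runs — merge.gen -1->0; driver.gen -6->-5; result 0.
  trace.gen: runs — index.gen -1->0; result 0.
  amber.gen: runs — trace.gen -1->0; result 0.

Key observation: the cutoff stops propagation at report.gen — its inputs' values are unchanged, so it reuses its cache.

Marked dirty: amber.gen, assets.gen, bundle.gen, driver.gen, index.gen, link.gen, merge.gen, report.gen, tokens.gen, trace.gen, utils.gen.
Target commands that run: amber.gen, driver.gen, index.gen, link.gen, merge.gen, tokens.gen, trace.gen, utils.gen — 8 in total.
Checked but reused from cache: assets.gen, bundle.gen, report.gen.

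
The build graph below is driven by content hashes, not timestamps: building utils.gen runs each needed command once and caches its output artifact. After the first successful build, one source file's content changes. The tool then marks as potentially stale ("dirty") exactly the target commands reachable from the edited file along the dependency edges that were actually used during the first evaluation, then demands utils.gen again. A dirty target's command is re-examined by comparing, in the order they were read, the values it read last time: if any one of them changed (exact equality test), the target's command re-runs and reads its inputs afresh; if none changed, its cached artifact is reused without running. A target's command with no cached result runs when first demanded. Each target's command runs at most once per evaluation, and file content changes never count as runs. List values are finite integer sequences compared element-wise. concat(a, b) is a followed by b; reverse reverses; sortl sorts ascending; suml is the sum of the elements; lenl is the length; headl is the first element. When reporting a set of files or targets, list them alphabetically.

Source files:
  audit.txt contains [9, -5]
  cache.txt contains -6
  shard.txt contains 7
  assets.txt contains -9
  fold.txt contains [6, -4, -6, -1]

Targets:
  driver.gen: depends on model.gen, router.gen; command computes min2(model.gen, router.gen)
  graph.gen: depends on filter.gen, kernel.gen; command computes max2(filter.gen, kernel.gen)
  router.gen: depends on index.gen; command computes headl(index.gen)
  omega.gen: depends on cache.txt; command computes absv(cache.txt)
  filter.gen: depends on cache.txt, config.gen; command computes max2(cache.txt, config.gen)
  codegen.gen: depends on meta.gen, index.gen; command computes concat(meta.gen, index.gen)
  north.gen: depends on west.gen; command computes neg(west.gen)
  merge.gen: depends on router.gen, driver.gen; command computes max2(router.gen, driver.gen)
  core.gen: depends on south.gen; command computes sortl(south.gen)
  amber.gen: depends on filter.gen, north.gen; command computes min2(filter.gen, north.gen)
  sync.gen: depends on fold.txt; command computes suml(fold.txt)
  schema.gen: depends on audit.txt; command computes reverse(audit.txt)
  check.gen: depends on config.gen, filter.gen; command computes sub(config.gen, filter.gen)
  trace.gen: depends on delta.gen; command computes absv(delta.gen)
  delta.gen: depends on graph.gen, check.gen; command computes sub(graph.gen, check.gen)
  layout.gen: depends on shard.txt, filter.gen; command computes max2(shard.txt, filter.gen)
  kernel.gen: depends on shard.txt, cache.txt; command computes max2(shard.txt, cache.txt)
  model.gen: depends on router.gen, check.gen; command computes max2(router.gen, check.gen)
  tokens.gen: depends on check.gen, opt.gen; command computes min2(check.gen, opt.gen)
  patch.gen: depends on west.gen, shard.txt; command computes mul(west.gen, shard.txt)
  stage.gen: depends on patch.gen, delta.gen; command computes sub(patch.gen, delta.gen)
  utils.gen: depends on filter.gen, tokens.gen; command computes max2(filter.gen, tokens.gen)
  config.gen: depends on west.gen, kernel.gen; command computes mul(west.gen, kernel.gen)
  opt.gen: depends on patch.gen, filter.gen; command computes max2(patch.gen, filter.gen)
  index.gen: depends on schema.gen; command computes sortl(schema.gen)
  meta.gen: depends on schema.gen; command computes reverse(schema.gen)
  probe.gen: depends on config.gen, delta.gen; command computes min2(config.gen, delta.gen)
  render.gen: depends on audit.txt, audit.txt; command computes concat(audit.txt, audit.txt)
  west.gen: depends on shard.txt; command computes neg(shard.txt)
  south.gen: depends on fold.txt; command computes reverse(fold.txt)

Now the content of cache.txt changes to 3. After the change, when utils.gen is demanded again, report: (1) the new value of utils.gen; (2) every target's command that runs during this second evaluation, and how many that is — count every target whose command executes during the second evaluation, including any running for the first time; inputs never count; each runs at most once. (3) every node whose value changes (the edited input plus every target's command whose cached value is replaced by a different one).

Initial pass — values computed on the first demand:
  kernel.gen = max2(7, -6) = 7
  west.gen = neg(7) = -7
  config.gen = mul(-7, 7) = -49
  filter.gen = max2(-6, -49) = -6
  check.gen = sub(-49, -6) = -43
  patch.gen = mul(-7, 7) = -49
  opt.gen = max2(-49, -6) = -6
  tokens.gen = min2(-43, -6) = -43
  utils.gen = max2(-6, -43) = -6

Second demand — change propagation:
  kernel.gen: re-runs because cache.txt -6->3; new result 7 (unchanged).
  config.gen: re-examined; everything it read last time is the same (west.gen unchanged, kernel.gen unchanged) — cache -49 kept, no run.
  filter.gen: re-runs because cache.txt -6->3; new result 3.
  check.gen: re-runs because filter.gen -6->3; new result -52.
  opt.gen: re-runs because filter.gen -6->3; new result 3.
  tokens.gen: re-runs because check.gen -43->-52; opt.gen -6->3; new result -52.
  utils.gen: re-runs because filter.gen -6->3; tokens.gen -43->-52; new result 3.

The important point: at config.gen every value read last time is unchanged, so the dirty flag clears without a run.

utils.gen now evaluates to 3.
Run set: check.gen, filter.gen, kernel.gen, opt.gen, tokens.gen, utils.gen (6 run).
Changed values: cache.txt, check.gen, filter.gen, opt.gen, tokens.gen, utils.gen.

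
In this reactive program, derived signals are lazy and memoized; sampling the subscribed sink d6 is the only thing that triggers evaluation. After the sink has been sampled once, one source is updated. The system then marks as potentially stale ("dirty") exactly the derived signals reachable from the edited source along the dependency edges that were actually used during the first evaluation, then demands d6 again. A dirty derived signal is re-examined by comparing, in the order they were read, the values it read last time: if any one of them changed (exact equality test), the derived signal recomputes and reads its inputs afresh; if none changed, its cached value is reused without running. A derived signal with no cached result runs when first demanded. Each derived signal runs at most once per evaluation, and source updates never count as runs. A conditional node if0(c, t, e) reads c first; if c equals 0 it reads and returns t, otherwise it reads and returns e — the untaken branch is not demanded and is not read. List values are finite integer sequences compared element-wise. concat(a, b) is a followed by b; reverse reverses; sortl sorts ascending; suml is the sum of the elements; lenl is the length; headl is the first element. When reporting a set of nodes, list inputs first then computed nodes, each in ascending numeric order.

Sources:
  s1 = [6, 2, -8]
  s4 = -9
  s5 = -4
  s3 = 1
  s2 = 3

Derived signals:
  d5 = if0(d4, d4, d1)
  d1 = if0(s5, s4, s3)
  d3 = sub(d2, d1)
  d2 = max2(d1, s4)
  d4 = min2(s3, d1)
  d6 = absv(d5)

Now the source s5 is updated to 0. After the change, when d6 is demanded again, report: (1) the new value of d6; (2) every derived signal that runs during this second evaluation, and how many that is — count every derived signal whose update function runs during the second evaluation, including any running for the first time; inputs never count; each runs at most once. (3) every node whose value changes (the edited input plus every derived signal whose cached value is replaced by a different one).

Demanding d6 again yields 9.
4 derived signals run: d1, d4, d5, d6.
The nodes whose values change: s5, d1, d4, d5, d6.

First demand of the output computes:
  d1 = if0(s5=-4 -> else branch s3) = 1
  d4 = min2(1, 1) = 1
  d5 = if0(d4=1 -> else branch d1) = 1
  d6 = absv(1) = 1

After the edit, cleaning proceeds:
  d1: a read changed (s5 -4->0) — executes, giving -9.
  d4: a read changed (d1 1->-9) — executes, giving -9.
  d5: a read changed (d4 1->-9; d1 1->-9) — executes, giving -9.
  d6: a read changed (d5 1->-9) — executes, giving 9.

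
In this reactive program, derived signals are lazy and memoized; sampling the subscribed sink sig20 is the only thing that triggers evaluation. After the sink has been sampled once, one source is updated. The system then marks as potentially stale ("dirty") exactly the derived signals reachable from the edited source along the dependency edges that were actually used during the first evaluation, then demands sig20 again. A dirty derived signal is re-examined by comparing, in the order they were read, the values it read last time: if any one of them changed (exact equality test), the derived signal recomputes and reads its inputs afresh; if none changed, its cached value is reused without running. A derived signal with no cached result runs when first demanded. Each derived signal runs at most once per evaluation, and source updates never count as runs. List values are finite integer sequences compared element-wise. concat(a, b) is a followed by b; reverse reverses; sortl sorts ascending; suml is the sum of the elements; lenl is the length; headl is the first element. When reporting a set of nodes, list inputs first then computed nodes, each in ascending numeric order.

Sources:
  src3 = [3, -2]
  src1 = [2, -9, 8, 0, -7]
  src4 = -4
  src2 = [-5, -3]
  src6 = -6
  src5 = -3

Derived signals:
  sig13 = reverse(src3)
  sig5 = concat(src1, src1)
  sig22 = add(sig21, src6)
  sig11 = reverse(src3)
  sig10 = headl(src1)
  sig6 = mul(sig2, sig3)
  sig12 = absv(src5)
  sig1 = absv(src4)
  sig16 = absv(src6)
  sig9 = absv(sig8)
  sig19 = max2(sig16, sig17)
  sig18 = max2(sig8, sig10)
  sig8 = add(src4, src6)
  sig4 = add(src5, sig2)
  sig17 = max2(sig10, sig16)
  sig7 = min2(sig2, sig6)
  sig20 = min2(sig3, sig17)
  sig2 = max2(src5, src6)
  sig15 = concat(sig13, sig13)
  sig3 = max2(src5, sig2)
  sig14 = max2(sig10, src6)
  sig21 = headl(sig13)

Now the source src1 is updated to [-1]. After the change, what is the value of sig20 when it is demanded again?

Demanding sig20 again yields -3.
Note the absorption at sig17: it re-runs yet its value is the same, leaving the output's value untouched.

First demand of the output computes:
  sig2 = max2(-3, -6) = -3
  sig3 = max2(-3, -3) = -3
  sig10 = headl([2, -9, 8, 0, -7]) = 2
  sig16 = absv(-6) = 6
  sig17 = max2(2, 6) = 6
  sig20 = min2(-3, 6) = -3

After the edit, cleaning proceeds:
  sig10: a read changed (src1 [2, -9, 8, 0, -7]->[-1]) — executes, giving -1.
  sig17: a read changed (sig10 2->-1) — executes, giving 6 — identical to its old value.
  sig20: dirty, but its reads are unchanged (sig3 unchanged, sig17 unchanged); cached -3 stands.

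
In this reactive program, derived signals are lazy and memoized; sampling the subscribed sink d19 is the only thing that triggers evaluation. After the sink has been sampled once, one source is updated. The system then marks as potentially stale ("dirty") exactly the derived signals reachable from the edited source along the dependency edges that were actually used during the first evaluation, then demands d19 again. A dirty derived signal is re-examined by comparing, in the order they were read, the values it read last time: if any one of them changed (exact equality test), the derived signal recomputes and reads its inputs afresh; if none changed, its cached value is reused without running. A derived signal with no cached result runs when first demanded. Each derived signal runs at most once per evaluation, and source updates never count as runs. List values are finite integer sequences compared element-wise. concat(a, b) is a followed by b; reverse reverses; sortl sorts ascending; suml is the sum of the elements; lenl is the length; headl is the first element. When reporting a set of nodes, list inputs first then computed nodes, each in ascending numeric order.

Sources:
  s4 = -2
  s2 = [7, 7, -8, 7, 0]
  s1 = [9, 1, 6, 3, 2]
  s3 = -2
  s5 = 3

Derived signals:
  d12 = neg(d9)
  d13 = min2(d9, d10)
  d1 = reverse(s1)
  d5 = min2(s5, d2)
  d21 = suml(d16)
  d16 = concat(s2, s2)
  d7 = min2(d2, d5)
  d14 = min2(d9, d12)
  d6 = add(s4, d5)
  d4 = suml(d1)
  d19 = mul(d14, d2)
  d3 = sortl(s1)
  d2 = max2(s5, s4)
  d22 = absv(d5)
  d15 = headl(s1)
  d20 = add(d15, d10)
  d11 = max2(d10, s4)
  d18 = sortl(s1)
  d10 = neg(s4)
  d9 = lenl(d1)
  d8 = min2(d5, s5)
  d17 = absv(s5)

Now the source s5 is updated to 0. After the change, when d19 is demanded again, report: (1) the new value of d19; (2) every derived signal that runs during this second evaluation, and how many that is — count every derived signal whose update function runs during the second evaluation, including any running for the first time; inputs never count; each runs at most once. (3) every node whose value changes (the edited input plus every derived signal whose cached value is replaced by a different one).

Demanding d19 again yields 0.
2 derived signals run: d2, d19.
The nodes whose values change: s5, d2, d19.

First demand of the output computes:
  d1 = reverse([9, 1, 6, 3, 2]) = [2, 3, 6, 1, 9]
  d2 = max2(3, -2) = 3
  d9 = lenl([2, 3, 6, 1, 9]) = 5
  d12 = neg(5) = -5
  d14 = min2(5, -5) = -5
  d19 = mul(-5, 3) = -15

After the edit, cleaning proceeds:
  d2: a read changed (s5 3->0) — executes, giving 0.
  d19: a read changed (d2 3->0) — executes, giving 0.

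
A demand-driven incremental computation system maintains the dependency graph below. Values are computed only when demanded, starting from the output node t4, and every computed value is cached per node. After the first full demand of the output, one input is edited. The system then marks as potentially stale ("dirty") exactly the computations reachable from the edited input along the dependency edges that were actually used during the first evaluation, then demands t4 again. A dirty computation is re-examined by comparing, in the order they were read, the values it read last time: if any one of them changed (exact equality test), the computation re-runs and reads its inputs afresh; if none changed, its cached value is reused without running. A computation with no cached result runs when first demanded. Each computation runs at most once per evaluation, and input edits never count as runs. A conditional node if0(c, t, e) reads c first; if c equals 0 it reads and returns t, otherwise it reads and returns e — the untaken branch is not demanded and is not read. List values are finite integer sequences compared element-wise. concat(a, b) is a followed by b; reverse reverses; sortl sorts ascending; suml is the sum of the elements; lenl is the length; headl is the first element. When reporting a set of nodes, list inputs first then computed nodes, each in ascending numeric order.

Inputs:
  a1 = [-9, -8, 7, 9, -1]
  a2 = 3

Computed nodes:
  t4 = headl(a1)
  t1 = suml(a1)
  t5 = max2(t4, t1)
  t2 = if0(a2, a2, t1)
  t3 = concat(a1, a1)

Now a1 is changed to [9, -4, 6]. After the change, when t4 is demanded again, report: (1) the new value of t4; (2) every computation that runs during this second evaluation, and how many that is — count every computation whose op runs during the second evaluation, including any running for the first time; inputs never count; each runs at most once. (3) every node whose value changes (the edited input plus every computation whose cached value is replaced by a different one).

First evaluation (everything demanded from the output):
  t4 = headl([-9, -8, 7, 9, -1]) = -9

Propagation after the edit:
  t4: runs — a1 [-9, -8, 7, 9, -1]->[9, -4, 6]; result 9.

New value of t4: 9.
Computations that run: t4 — 1 in total.
Values that change: a1, t4.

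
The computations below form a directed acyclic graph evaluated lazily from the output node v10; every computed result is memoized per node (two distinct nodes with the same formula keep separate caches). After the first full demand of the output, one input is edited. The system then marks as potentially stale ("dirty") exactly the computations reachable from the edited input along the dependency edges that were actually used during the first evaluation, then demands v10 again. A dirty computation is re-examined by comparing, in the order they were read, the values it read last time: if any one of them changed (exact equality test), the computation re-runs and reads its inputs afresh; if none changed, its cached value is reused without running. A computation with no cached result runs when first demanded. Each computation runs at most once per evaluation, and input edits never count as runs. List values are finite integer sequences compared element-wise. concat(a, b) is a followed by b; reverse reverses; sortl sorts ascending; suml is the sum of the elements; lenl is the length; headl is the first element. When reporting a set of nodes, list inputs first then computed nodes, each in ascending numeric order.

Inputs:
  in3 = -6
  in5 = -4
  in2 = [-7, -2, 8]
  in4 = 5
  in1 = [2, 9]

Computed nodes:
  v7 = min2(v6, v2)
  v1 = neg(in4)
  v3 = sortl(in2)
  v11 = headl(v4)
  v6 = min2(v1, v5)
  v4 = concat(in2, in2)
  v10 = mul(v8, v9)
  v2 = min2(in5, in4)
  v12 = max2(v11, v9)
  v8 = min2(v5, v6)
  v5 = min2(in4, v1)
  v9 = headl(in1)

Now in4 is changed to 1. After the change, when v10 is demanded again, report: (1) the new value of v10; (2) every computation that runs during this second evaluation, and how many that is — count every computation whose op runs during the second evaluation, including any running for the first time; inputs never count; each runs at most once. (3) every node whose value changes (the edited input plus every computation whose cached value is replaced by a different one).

Demanding v10 again yields -2.
5 computations run: v1, v5, v6, v8, v10.
The nodes whose values change: in4, v1, v5, v6, v8, v10.

First demand of the output computes:
  v1 = neg(5) = -5
  v5 = min2(5, -5) = -5
  v6 = min2(-5, -5) = -5
  v8 = min2(-5, -5) = -5
  v9 = headl([2, 9]) = 2
  v10 = mul(-5, 2) = -10

After the edit, cleaning proceeds:
  v1: a read changed (in4 5->1) — executes, giving -1.
  v5: a read changed (in4 5->1; v1 -5->-1) — executes, giving -1.
  v6: a read changed (v1 -5->-1; v5 -5->-1) — executes, giving -1.
  v8: a read changed (v5 -5->-1; v6 -5->-1) — executes, giving -1.
  v10: a read changed (v8 -5->-1) — executes, giving -2.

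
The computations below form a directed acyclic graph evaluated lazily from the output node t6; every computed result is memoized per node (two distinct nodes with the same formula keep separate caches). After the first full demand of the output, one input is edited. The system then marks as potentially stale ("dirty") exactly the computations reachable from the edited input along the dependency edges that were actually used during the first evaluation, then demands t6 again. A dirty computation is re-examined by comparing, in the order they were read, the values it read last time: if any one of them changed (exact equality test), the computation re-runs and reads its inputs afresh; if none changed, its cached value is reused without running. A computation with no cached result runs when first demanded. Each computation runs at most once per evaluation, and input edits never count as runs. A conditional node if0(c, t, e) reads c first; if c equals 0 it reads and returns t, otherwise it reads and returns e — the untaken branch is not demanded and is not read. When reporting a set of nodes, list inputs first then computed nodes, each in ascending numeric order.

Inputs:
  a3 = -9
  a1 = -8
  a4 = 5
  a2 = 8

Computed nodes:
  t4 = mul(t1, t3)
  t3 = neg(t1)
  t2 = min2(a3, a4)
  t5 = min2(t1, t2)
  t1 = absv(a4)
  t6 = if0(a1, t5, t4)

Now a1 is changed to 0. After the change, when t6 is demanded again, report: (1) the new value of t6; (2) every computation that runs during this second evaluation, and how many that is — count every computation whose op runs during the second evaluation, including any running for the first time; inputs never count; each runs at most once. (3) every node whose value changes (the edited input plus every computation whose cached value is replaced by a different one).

First demand of the output computes:
  t1 = absv(5) = 5
  t3 = neg(5) = -5
  t4 = mul(5, -5) = -25
  t6 = if0(a1=-8 -> else branch t4) = -25

After the edit, cleaning proceeds:
  t2: had never run; runs now, result -9.
  t5: had never run; runs now, result -9.
  t6: a read changed (a1 -8->0) — executes, giving -9.

Note the branch switch — t2, t5 had no cache and run now for the first time.

Demanding t6 again yields -9.
3 computations run: t2, t5, t6.
The nodes whose values change: a1, t6.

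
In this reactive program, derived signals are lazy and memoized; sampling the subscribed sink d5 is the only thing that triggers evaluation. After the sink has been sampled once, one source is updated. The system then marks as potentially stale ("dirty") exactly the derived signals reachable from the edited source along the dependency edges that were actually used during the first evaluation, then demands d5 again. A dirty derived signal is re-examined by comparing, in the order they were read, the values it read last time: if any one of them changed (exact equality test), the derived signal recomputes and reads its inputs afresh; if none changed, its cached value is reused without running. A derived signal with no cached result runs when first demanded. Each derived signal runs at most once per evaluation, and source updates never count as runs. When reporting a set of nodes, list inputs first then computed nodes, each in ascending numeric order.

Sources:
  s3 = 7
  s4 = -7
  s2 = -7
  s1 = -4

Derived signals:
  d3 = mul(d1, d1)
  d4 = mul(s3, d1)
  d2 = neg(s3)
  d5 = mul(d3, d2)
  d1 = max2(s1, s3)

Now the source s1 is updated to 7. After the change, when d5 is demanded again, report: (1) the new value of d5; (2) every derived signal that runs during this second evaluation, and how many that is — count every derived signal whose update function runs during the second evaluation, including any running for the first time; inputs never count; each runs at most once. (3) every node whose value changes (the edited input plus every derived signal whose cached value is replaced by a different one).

First demand of the output computes:
  d1 = max2(-4, 7) = 7
  d2 = neg(7) = -7
  d3 = mul(7, 7) = 49
  d5 = mul(49, -7) = -343

After the edit, cleaning proceeds:
  d1: a read changed (s1 -4->7) — executes, giving 7 — identical to its old value.
  d3: dirty, but its reads are unchanged (d1 unchanged, d1 unchanged); cached 49 stands.
  d5: dirty, but its reads are unchanged (d3 unchanged, d2 unchanged); cached -343 stands.

Note the absorption at d1: it re-runs yet its value is the same, leaving the output's value untouched.

Demanding d5 again yields -343.
1 derived signals run: d1.
The nodes whose values change: s1.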